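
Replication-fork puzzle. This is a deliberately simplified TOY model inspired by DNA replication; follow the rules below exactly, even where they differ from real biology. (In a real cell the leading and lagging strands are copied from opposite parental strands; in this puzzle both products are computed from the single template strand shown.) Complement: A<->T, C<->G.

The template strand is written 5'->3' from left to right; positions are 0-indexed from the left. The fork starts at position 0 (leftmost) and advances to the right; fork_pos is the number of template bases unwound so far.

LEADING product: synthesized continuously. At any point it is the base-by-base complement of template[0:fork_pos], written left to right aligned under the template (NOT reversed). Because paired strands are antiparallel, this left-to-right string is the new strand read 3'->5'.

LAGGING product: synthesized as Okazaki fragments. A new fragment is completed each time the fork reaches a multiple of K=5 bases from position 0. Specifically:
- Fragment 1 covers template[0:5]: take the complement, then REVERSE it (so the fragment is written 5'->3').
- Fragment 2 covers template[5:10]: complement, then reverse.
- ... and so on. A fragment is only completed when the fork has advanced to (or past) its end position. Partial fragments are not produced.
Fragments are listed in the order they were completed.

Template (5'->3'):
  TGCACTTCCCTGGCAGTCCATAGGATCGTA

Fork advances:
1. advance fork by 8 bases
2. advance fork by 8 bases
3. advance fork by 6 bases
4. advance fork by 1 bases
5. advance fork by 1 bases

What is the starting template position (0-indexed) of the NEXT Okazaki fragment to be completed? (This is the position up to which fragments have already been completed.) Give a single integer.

Answer: 20

Derivation:
Step 1: advance 8 -> fork_pos = 0 + 8 = 8. Reached multiple(s) of 5: 5 -> fragment 1 completed (1 total).
Step 2: advance 8 -> fork_pos = 8 + 8 = 16. Reached multiple(s) of 5: 10, 15 -> fragments 2-3 completed (3 total).
Step 3: advance 6 -> fork_pos = 16 + 6 = 22. Reached multiple(s) of 5: 20 -> fragment 4 completed (4 total).
Step 4: advance 1 -> fork_pos = 22 + 1 = 23. Next multiple of 5 is 25 (not reached); still 4 fragment(s).
Step 5: advance 1 -> fork_pos = 23 + 1 = 24. Next multiple of 5 is 25 (not reached); still 4 fragment(s).
4 fragment(s) completed, covering template[0:20] (4 x 5 = 20). The next fragment, fragment 5, covers template[20:25], so it starts at position 20.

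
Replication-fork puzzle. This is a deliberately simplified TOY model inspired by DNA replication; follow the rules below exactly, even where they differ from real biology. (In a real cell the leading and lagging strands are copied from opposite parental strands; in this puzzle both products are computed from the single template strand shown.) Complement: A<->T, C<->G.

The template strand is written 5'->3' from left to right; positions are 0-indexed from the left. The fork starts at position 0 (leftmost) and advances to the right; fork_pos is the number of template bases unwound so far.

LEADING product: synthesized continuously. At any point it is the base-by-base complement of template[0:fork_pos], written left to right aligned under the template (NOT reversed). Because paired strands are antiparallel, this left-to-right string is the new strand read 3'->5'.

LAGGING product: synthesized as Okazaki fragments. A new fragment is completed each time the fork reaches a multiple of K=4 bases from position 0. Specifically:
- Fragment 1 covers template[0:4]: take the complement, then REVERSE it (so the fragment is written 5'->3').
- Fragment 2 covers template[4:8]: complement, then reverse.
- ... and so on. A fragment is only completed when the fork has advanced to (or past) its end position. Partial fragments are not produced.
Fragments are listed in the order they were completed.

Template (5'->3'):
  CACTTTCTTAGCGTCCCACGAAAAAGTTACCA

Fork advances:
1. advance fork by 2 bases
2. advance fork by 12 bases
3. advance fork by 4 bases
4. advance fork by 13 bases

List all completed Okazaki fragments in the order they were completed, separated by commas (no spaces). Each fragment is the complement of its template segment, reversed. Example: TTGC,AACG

Answer: AGTG,AGAA,GCTA,GGAC,CGTG,TTTT,AACT

Derivation:
Step 1: advance 2 -> fork_pos = 0 + 2 = 2. Next multiple of 4 is 4 (not reached); still 0 fragment(s).
Step 2: advance 12 -> fork_pos = 2 + 12 = 14. Reached multiple(s) of 4: 4, 8, 12 -> fragments 1-3 completed (3 total).
Step 3: advance 4 -> fork_pos = 14 + 4 = 18. Reached multiple(s) of 4: 16 -> fragment 4 completed (4 total).
Step 4: advance 13 -> fork_pos = 18 + 13 = 31. Reached multiple(s) of 4: 20, 24, 28 -> fragments 5-7 completed (7 total).
Final fork_pos = 31, so 7 fragment(s) are complete. Build each: template segment -> complement -> reverse.
Fragment 1: template[0:4] = CACT -> complement GTGA -> reversed AGTG
Fragment 2: template[4:8] = TTCT -> complement AAGA -> reversed AGAA
Fragment 3: template[8:12] = TAGC -> complement ATCG -> reversed GCTA
Fragment 4: template[12:16] = GTCC -> complement CAGG -> reversed GGAC
Fragment 5: template[16:20] = CACG -> complement GTGC -> reversed CGTG
Fragment 6: template[20:24] = AAAA -> complement TTTT -> reversed TTTT
Fragment 7: template[24:28] = AGTT -> complement TCAA -> reversed AACT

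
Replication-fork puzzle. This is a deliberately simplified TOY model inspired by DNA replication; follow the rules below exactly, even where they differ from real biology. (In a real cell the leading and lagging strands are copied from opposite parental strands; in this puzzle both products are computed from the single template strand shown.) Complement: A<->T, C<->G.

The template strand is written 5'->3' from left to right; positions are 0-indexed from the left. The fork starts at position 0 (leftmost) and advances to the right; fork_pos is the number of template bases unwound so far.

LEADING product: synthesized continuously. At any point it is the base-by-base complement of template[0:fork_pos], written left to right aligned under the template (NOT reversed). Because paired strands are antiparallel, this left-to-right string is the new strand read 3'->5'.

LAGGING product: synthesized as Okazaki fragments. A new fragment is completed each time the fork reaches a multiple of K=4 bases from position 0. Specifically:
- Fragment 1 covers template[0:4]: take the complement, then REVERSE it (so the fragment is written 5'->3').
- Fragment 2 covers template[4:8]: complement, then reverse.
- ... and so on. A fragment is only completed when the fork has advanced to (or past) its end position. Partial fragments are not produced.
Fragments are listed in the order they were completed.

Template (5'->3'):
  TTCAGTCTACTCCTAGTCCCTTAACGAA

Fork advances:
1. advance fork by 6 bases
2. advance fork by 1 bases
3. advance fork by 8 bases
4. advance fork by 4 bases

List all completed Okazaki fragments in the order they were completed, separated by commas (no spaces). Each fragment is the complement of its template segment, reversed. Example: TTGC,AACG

Answer: TGAA,AGAC,GAGT,CTAG

Derivation:
Step 1: advance 6 -> fork_pos = 0 + 6 = 6. Reached multiple(s) of 4: 4 -> fragment 1 completed (1 total).
Step 2: advance 1 -> fork_pos = 6 + 1 = 7. Next multiple of 4 is 8 (not reached); still 1 fragment(s).
Step 3: advance 8 -> fork_pos = 7 + 8 = 15. Reached multiple(s) of 4: 8, 12 -> fragments 2-3 completed (3 total).
Step 4: advance 4 -> fork_pos = 15 + 4 = 19. Reached multiple(s) of 4: 16 -> fragment 4 completed (4 total).
Final fork_pos = 19, so 4 fragment(s) are complete. Build each: template segment -> complement -> reverse.
Fragment 1: template[0:4] = TTCA -> complement AAGT -> reversed TGAA
Fragment 2: template[4:8] = GTCT -> complement CAGA -> reversed AGAC
Fragment 3: template[8:12] = ACTC -> complement TGAG -> reversed GAGT
Fragment 4: template[12:16] = CTAG -> complement GATC -> reversed CTAG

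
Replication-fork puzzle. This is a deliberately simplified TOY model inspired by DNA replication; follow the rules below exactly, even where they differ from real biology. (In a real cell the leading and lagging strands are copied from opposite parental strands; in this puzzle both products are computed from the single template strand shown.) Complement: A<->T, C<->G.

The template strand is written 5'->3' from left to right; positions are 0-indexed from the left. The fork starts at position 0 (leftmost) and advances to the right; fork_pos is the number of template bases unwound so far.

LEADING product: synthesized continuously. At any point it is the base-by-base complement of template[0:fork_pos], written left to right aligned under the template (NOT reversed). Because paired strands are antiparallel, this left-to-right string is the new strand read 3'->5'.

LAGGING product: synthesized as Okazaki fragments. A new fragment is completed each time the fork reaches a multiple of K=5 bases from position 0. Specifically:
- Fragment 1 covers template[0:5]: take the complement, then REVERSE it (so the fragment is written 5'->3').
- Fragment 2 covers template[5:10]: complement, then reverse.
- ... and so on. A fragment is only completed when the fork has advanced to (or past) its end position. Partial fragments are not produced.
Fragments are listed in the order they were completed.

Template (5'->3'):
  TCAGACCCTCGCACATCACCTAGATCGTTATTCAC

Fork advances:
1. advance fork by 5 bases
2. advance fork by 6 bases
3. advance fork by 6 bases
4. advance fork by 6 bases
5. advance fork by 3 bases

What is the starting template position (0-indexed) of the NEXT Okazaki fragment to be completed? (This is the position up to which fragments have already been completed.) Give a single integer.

Step 1: advance 5 -> fork_pos = 0 + 5 = 5. Reached multiple(s) of 5: 5 -> fragment 1 completed (1 total).
Step 2: advance 6 -> fork_pos = 5 + 6 = 11. Reached multiple(s) of 5: 10 -> fragment 2 completed (2 total).
Step 3: advance 6 -> fork_pos = 11 + 6 = 17. Reached multiple(s) of 5: 15 -> fragment 3 completed (3 total).
Step 4: advance 6 -> fork_pos = 17 + 6 = 23. Reached multiple(s) of 5: 20 -> fragment 4 completed (4 total).
Step 5: advance 3 -> fork_pos = 23 + 3 = 26. Reached multiple(s) of 5: 25 -> fragment 5 completed (5 total).
5 fragment(s) completed, covering template[0:25] (5 x 5 = 25). The next fragment, fragment 6, covers template[25:30], so it starts at position 25.

Answer: 25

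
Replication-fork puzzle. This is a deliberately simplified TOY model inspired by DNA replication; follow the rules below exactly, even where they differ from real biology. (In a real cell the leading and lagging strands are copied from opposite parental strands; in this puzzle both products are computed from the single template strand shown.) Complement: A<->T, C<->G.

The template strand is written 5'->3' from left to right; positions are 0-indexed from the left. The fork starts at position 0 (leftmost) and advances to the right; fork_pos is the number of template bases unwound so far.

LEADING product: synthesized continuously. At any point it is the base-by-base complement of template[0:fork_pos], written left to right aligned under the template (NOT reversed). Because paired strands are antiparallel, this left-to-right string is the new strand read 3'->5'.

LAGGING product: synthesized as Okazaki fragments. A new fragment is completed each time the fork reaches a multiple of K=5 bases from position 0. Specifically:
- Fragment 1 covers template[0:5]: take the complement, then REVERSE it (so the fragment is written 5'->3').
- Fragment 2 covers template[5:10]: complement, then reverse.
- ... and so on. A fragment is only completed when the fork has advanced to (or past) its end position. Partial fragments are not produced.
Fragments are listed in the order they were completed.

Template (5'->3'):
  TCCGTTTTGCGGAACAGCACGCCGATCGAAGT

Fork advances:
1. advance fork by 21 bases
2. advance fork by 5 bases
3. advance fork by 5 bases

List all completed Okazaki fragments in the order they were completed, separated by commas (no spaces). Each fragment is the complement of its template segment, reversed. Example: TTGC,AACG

Answer: ACGGA,GCAAA,GTTCC,GTGCT,TCGGC,TTCGA

Derivation:
Step 1: advance 21 -> fork_pos = 0 + 21 = 21. Reached multiple(s) of 5: 5, 10, 15, 20 -> fragments 1-4 completed (4 total).
Step 2: advance 5 -> fork_pos = 21 + 5 = 26. Reached multiple(s) of 5: 25 -> fragment 5 completed (5 total).
Step 3: advance 5 -> fork_pos = 26 + 5 = 31. Reached multiple(s) of 5: 30 -> fragment 6 completed (6 total).
Final fork_pos = 31, so 6 fragment(s) are complete. Build each: template segment -> complement -> reverse.
Fragment 1: template[0:5] = TCCGT -> complement AGGCA -> reversed ACGGA
Fragment 2: template[5:10] = TTTGC -> complement AAACG -> reversed GCAAA
Fragment 3: template[10:15] = GGAAC -> complement CCTTG -> reversed GTTCC
Fragment 4: template[15:20] = AGCAC -> complement TCGTG -> reversed GTGCT
Fragment 5: template[20:25] = GCCGA -> complement CGGCT -> reversed TCGGC
Fragment 6: template[25:30] = TCGAA -> complement AGCTT -> reversed TTCGA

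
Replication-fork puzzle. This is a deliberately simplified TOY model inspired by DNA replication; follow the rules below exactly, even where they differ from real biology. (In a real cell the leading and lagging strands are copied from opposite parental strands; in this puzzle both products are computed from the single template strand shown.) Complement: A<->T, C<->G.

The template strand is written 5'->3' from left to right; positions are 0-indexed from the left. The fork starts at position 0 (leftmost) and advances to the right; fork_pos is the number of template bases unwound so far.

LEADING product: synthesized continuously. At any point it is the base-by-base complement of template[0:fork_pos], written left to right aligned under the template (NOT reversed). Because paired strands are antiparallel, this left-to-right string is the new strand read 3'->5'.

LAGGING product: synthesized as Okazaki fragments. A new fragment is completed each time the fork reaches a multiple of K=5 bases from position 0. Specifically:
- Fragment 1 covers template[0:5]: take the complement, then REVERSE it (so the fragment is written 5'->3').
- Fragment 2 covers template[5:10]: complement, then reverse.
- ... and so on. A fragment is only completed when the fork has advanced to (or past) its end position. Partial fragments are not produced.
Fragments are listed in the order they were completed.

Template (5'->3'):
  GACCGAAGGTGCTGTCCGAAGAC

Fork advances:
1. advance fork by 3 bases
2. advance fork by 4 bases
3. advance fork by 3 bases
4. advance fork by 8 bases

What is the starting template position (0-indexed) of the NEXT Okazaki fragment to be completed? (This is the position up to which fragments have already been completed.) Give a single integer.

Answer: 15

Derivation:
Step 1: advance 3 -> fork_pos = 0 + 3 = 3. Next multiple of 5 is 5 (not reached); still 0 fragment(s).
Step 2: advance 4 -> fork_pos = 3 + 4 = 7. Reached multiple(s) of 5: 5 -> fragment 1 completed (1 total).
Step 3: advance 3 -> fork_pos = 7 + 3 = 10. Reached multiple(s) of 5: 10 -> fragment 2 completed (2 total).
Step 4: advance 8 -> fork_pos = 10 + 8 = 18. Reached multiple(s) of 5: 15 -> fragment 3 completed (3 total).
3 fragment(s) completed, covering template[0:15] (3 x 5 = 15). The next fragment, fragment 4, covers template[15:20], so it starts at position 15.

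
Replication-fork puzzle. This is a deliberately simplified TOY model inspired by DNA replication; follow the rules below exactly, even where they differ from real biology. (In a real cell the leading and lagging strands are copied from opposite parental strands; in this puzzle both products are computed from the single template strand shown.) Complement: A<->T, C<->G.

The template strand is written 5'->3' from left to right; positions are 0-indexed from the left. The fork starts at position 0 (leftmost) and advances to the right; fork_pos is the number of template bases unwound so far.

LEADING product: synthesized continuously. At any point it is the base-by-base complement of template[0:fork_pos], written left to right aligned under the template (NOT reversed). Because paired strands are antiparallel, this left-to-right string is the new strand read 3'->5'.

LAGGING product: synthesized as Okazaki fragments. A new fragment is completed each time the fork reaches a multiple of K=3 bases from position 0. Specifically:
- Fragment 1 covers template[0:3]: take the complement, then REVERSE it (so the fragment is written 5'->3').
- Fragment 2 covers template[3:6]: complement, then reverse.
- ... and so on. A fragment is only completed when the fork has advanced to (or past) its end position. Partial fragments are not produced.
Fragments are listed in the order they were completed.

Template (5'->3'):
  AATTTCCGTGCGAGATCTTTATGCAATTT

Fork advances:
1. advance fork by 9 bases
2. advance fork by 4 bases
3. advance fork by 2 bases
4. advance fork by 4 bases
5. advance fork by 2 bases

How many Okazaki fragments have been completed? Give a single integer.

Step 1: advance 9 -> fork_pos = 0 + 9 = 9. Reached multiple(s) of 3: 3, 6, 9 -> fragments 1-3 completed (3 total).
Step 2: advance 4 -> fork_pos = 9 + 4 = 13. Reached multiple(s) of 3: 12 -> fragment 4 completed (4 total).
Step 3: advance 2 -> fork_pos = 13 + 2 = 15. Reached multiple(s) of 3: 15 -> fragment 5 completed (5 total).
Step 4: advance 4 -> fork_pos = 15 + 4 = 19. Reached multiple(s) of 3: 18 -> fragment 6 completed (6 total).
Step 5: advance 2 -> fork_pos = 19 + 2 = 21. Reached multiple(s) of 3: 21 -> fragment 7 completed (7 total).
Check: final fork_pos = 21; the multiples of 3 that are <= 21 are 3..21 -> 21 // 3 = 7 completed fragment(s).

Answer: 7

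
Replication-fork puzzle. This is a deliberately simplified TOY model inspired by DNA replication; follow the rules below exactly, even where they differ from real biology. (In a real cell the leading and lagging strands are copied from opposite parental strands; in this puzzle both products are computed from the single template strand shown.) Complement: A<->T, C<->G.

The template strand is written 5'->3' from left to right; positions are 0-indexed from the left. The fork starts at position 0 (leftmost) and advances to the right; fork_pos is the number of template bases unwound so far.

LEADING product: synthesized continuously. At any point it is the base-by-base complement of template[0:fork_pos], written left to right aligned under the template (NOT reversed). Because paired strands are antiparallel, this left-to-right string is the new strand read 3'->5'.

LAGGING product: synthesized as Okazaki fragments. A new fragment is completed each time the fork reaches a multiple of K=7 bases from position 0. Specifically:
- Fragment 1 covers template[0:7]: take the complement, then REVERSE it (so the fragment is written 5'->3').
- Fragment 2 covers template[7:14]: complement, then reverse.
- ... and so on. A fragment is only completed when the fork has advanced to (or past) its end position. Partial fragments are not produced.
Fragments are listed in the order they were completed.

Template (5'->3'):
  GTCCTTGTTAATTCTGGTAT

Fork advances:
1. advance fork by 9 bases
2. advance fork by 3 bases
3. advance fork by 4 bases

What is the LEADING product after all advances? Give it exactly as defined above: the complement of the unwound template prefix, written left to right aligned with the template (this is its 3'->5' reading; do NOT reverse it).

Answer: CAGGAACAATTAAGAC

Derivation:
Step 1: advance 9 -> fork_pos = 0 + 9 = 9.
Step 2: advance 3 -> fork_pos = 9 + 3 = 12.
Step 3: advance 4 -> fork_pos = 12 + 4 = 16.
Unwound prefix: template[0:16] = GTCCTTGTTAATTCTG
Complement it base by base (A<->T, C<->G), keeping left-to-right order:
  [0:5] GTCCT -> CAGGA
  [5:10] TGTTA -> ACAAT
  [10:15] ATTCT -> TAAGA
  [15:16] G -> C
Concatenate: CAGGAACAATTAAGAC (length 16; written aligned with the template, i.e. 3'->5').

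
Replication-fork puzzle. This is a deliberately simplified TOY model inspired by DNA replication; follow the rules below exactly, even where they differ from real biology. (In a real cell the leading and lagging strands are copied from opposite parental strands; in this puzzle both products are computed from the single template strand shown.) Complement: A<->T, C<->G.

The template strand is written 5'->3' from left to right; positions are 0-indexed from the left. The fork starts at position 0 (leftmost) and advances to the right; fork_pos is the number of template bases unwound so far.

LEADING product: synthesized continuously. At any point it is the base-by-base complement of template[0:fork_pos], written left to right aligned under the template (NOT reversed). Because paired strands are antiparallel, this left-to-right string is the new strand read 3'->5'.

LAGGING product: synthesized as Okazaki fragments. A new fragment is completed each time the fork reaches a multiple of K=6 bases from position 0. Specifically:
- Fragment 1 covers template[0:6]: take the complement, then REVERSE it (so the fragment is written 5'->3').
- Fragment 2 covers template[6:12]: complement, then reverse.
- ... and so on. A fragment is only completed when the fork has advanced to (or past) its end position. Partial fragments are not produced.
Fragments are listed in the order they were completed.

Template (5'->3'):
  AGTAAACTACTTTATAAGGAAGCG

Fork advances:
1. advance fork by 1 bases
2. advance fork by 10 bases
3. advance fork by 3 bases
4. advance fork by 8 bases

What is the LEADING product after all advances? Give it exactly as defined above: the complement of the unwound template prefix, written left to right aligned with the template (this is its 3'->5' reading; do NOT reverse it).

Answer: TCATTTGATGAAATATTCCTTC

Derivation:
Step 1: advance 1 -> fork_pos = 0 + 1 = 1.
Step 2: advance 10 -> fork_pos = 1 + 10 = 11.
Step 3: advance 3 -> fork_pos = 11 + 3 = 14.
Step 4: advance 8 -> fork_pos = 14 + 8 = 22.
Unwound prefix: template[0:22] = AGTAAACTACTTTATAAGGAAG
Complement it base by base (A<->T, C<->G), keeping left-to-right order:
  [0:5] AGTAA -> TCATT
  [5:10] ACTAC -> TGATG
  [10:15] TTTAT -> AAATA
  [15:20] AAGGA -> TTCCT
  [20:22] AG -> TC
Concatenate: TCATTTGATGAAATATTCCTTC (length 22; written aligned with the template, i.e. 3'->5').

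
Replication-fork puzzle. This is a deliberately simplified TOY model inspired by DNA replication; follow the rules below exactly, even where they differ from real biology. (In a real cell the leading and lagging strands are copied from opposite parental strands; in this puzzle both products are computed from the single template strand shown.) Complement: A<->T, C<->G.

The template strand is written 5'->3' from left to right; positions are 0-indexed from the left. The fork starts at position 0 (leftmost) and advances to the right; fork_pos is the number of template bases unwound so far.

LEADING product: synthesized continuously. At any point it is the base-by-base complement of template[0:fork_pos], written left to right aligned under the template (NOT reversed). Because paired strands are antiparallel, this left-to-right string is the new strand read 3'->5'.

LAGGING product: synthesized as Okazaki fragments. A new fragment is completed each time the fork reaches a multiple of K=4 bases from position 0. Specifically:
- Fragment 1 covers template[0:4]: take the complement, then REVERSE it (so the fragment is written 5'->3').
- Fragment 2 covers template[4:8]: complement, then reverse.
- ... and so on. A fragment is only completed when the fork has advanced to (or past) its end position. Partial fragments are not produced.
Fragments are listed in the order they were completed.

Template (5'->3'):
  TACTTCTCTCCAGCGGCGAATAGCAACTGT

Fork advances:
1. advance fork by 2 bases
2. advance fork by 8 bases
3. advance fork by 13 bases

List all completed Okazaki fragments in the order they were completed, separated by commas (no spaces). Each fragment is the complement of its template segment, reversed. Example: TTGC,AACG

Answer: AGTA,GAGA,TGGA,CCGC,TTCG

Derivation:
Step 1: advance 2 -> fork_pos = 0 + 2 = 2. Next multiple of 4 is 4 (not reached); still 0 fragment(s).
Step 2: advance 8 -> fork_pos = 2 + 8 = 10. Reached multiple(s) of 4: 4, 8 -> fragments 1-2 completed (2 total).
Step 3: advance 13 -> fork_pos = 10 + 13 = 23. Reached multiple(s) of 4: 12, 16, 20 -> fragments 3-5 completed (5 total).
Final fork_pos = 23, so 5 fragment(s) are complete. Build each: template segment -> complement -> reverse.
Fragment 1: template[0:4] = TACT -> complement ATGA -> reversed AGTA
Fragment 2: template[4:8] = TCTC -> complement AGAG -> reversed GAGA
Fragment 3: template[8:12] = TCCA -> complement AGGT -> reversed TGGA
Fragment 4: template[12:16] = GCGG -> complement CGCC -> reversed CCGC
Fragment 5: template[16:20] = CGAA -> complement GCTT -> reversed TTCG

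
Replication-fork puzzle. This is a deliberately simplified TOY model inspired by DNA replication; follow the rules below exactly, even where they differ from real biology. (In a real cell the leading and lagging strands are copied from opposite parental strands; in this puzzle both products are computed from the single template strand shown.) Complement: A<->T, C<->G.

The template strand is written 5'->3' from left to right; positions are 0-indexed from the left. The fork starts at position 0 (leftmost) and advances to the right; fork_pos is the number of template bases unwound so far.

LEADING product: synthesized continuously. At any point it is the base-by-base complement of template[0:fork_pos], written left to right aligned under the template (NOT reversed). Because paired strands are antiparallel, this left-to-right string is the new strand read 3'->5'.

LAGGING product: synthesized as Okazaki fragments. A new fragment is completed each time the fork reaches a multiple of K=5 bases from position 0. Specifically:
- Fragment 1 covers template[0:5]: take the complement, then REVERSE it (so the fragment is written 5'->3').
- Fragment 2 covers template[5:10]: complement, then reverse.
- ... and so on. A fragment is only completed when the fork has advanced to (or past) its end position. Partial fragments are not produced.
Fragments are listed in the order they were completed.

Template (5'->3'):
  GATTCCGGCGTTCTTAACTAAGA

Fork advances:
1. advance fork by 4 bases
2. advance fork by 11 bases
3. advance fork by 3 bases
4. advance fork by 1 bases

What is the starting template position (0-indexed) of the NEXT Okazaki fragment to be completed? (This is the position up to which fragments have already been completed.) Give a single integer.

Step 1: advance 4 -> fork_pos = 0 + 4 = 4. Next multiple of 5 is 5 (not reached); still 0 fragment(s).
Step 2: advance 11 -> fork_pos = 4 + 11 = 15. Reached multiple(s) of 5: 5, 10, 15 -> fragments 1-3 completed (3 total).
Step 3: advance 3 -> fork_pos = 15 + 3 = 18. Next multiple of 5 is 20 (not reached); still 3 fragment(s).
Step 4: advance 1 -> fork_pos = 18 + 1 = 19. Next multiple of 5 is 20 (not reached); still 3 fragment(s).
3 fragment(s) completed, covering template[0:15] (3 x 5 = 15). The next fragment, fragment 4, covers template[15:20], so it starts at position 15.

Answer: 15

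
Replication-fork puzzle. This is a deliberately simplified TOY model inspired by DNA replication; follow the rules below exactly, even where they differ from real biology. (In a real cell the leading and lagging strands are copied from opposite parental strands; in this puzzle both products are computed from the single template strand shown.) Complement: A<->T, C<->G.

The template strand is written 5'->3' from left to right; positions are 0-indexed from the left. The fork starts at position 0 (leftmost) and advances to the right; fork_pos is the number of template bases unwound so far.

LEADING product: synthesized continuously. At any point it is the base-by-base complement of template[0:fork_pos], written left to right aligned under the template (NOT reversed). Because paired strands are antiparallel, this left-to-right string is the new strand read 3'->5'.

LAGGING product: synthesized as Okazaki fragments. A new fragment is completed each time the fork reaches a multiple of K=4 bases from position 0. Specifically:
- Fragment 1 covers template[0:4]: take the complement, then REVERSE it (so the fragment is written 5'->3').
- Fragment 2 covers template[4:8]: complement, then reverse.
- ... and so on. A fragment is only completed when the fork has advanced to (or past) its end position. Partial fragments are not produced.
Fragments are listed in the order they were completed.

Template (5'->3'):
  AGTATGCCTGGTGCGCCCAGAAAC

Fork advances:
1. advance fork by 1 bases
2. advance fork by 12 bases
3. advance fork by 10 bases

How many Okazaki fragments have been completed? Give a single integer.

Step 1: advance 1 -> fork_pos = 0 + 1 = 1. Next multiple of 4 is 4 (not reached); still 0 fragment(s).
Step 2: advance 12 -> fork_pos = 1 + 12 = 13. Reached multiple(s) of 4: 4, 8, 12 -> fragments 1-3 completed (3 total).
Step 3: advance 10 -> fork_pos = 13 + 10 = 23. Reached multiple(s) of 4: 16, 20 -> fragments 4-5 completed (5 total).
Check: final fork_pos = 23; the multiples of 4 that are <= 23 are 4..20 -> 23 // 4 = 5 completed fragment(s).

Answer: 5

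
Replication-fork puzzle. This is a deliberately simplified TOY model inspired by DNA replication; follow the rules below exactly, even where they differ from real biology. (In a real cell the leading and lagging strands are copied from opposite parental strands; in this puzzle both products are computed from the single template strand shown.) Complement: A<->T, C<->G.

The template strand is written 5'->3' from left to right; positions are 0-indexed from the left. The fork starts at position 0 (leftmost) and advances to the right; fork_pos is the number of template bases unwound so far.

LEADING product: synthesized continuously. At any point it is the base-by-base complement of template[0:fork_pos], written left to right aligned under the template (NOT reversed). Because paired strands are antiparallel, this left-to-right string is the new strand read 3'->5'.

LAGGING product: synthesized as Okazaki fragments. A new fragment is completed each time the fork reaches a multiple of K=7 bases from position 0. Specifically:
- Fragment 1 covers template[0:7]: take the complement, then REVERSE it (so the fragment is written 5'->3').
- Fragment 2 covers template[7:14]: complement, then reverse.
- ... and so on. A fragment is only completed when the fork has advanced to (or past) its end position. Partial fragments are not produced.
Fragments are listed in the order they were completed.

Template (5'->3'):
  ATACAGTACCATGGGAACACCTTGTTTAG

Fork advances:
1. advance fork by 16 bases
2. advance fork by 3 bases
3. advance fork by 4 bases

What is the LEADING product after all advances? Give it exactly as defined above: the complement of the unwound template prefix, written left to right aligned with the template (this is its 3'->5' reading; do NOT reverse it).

Step 1: advance 16 -> fork_pos = 0 + 16 = 16.
Step 2: advance 3 -> fork_pos = 16 + 3 = 19.
Step 3: advance 4 -> fork_pos = 19 + 4 = 23.
Unwound prefix: template[0:23] = ATACAGTACCATGGGAACACCTT
Complement it base by base (A<->T, C<->G), keeping left-to-right order:
  [0:5] ATACA -> TATGT
  [5:10] GTACC -> CATGG
  [10:15] ATGGG -> TACCC
  [15:20] AACAC -> TTGTG
  [20:23] CTT -> GAA
Concatenate: TATGTCATGGTACCCTTGTGGAA (length 23; written aligned with the template, i.e. 3'->5').

Answer: TATGTCATGGTACCCTTGTGGAA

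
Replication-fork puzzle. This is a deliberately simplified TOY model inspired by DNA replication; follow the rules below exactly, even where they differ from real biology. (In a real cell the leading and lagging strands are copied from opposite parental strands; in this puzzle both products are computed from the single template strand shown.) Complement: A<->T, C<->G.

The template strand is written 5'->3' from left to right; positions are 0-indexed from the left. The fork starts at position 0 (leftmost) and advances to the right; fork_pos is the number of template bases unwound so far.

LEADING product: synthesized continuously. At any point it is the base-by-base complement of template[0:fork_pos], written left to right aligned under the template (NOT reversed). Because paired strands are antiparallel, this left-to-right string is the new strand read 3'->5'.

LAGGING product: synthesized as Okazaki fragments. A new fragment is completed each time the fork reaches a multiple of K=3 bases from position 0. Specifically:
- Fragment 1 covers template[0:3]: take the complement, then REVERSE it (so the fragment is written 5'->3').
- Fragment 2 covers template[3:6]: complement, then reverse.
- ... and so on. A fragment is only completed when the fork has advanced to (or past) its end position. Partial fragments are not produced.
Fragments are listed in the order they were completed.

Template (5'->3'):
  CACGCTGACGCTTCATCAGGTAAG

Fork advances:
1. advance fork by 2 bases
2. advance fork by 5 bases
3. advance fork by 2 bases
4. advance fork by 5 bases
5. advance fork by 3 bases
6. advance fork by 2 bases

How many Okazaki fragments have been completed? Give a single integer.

Answer: 6

Derivation:
Step 1: advance 2 -> fork_pos = 0 + 2 = 2. Next multiple of 3 is 3 (not reached); still 0 fragment(s).
Step 2: advance 5 -> fork_pos = 2 + 5 = 7. Reached multiple(s) of 3: 3, 6 -> fragments 1-2 completed (2 total).
Step 3: advance 2 -> fork_pos = 7 + 2 = 9. Reached multiple(s) of 3: 9 -> fragment 3 completed (3 total).
Step 4: advance 5 -> fork_pos = 9 + 5 = 14. Reached multiple(s) of 3: 12 -> fragment 4 completed (4 total).
Step 5: advance 3 -> fork_pos = 14 + 3 = 17. Reached multiple(s) of 3: 15 -> fragment 5 completed (5 total).
Step 6: advance 2 -> fork_pos = 17 + 2 = 19. Reached multiple(s) of 3: 18 -> fragment 6 completed (6 total).
Check: final fork_pos = 19; the multiples of 3 that are <= 19 are 3..18 -> 19 // 3 = 6 completed fragment(s).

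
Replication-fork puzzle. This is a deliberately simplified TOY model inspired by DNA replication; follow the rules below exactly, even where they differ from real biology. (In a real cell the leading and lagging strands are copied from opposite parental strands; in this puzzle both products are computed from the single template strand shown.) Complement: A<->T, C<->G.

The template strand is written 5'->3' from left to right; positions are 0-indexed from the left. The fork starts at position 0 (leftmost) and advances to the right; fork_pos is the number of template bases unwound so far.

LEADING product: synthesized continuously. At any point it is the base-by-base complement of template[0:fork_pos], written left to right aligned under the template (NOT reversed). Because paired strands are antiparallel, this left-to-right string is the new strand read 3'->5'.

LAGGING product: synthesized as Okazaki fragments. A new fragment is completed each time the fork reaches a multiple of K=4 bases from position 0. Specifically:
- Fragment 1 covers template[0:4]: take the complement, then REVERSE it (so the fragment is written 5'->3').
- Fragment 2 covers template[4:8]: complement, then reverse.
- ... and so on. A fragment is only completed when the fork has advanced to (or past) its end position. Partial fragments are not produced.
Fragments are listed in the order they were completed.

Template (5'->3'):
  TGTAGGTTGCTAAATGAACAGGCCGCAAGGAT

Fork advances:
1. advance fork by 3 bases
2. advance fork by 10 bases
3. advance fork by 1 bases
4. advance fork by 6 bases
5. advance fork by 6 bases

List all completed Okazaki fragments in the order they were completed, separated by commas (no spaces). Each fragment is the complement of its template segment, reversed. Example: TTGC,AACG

Step 1: advance 3 -> fork_pos = 0 + 3 = 3. Next multiple of 4 is 4 (not reached); still 0 fragment(s).
Step 2: advance 10 -> fork_pos = 3 + 10 = 13. Reached multiple(s) of 4: 4, 8, 12 -> fragments 1-3 completed (3 total).
Step 3: advance 1 -> fork_pos = 13 + 1 = 14. Next multiple of 4 is 16 (not reached); still 3 fragment(s).
Step 4: advance 6 -> fork_pos = 14 + 6 = 20. Reached multiple(s) of 4: 16, 20 -> fragments 4-5 completed (5 total).
Step 5: advance 6 -> fork_pos = 20 + 6 = 26. Reached multiple(s) of 4: 24 -> fragment 6 completed (6 total).
Final fork_pos = 26, so 6 fragment(s) are complete. Build each: template segment -> complement -> reverse.
Fragment 1: template[0:4] = TGTA -> complement ACAT -> reversed TACA
Fragment 2: template[4:8] = GGTT -> complement CCAA -> reversed AACC
Fragment 3: template[8:12] = GCTA -> complement CGAT -> reversed TAGC
Fragment 4: template[12:16] = AATG -> complement TTAC -> reversed CATT
Fragment 5: template[16:20] = AACA -> complement TTGT -> reversed TGTT
Fragment 6: template[20:24] = GGCC -> complement CCGG -> reversed GGCC

Answer: TACA,AACC,TAGC,CATT,TGTT,GGCC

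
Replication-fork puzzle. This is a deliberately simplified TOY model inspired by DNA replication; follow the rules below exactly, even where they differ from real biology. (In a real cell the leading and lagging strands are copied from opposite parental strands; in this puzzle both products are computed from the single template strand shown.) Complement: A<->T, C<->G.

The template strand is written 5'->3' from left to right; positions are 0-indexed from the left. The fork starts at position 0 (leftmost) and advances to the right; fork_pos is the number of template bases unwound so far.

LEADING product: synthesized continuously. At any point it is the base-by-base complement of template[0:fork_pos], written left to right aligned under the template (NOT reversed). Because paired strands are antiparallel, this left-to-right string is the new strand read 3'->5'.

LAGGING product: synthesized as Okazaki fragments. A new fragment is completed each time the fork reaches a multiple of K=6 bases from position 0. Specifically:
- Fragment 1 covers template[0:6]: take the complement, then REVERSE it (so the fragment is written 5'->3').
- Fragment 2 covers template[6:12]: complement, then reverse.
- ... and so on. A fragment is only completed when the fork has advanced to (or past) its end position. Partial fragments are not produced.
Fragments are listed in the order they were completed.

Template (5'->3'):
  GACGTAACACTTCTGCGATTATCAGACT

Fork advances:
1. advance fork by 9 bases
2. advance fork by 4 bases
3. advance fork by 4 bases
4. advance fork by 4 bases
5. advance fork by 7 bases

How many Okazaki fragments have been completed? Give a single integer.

Step 1: advance 9 -> fork_pos = 0 + 9 = 9. Reached multiple(s) of 6: 6 -> fragment 1 completed (1 total).
Step 2: advance 4 -> fork_pos = 9 + 4 = 13. Reached multiple(s) of 6: 12 -> fragment 2 completed (2 total).
Step 3: advance 4 -> fork_pos = 13 + 4 = 17. Next multiple of 6 is 18 (not reached); still 2 fragment(s).
Step 4: advance 4 -> fork_pos = 17 + 4 = 21. Reached multiple(s) of 6: 18 -> fragment 3 completed (3 total).
Step 5: advance 7 -> fork_pos = 21 + 7 = 28. Reached multiple(s) of 6: 24 -> fragment 4 completed (4 total).
Check: final fork_pos = 28; the multiples of 6 that are <= 28 are 6..24 -> 28 // 6 = 4 completed fragment(s).

Answer: 4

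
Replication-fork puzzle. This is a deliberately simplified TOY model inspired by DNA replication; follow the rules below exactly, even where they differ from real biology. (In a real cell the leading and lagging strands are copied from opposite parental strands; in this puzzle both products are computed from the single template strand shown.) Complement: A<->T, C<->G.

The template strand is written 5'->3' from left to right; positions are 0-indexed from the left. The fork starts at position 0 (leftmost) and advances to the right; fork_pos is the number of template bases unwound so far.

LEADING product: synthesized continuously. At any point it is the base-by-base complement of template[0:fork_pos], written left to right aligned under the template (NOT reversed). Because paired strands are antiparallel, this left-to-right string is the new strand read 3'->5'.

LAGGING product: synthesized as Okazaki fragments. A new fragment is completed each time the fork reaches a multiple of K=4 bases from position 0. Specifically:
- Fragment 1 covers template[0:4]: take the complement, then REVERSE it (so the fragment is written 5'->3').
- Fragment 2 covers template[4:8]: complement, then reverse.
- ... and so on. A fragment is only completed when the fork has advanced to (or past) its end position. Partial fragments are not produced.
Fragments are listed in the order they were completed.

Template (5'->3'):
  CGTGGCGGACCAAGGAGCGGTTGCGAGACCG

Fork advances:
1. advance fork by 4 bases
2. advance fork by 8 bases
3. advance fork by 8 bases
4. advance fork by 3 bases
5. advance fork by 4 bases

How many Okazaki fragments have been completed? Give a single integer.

Answer: 6

Derivation:
Step 1: advance 4 -> fork_pos = 0 + 4 = 4. Reached multiple(s) of 4: 4 -> fragment 1 completed (1 total).
Step 2: advance 8 -> fork_pos = 4 + 8 = 12. Reached multiple(s) of 4: 8, 12 -> fragments 2-3 completed (3 total).
Step 3: advance 8 -> fork_pos = 12 + 8 = 20. Reached multiple(s) of 4: 16, 20 -> fragments 4-5 completed (5 total).
Step 4: advance 3 -> fork_pos = 20 + 3 = 23. Next multiple of 4 is 24 (not reached); still 5 fragment(s).
Step 5: advance 4 -> fork_pos = 23 + 4 = 27. Reached multiple(s) of 4: 24 -> fragment 6 completed (6 total).
Check: final fork_pos = 27; the multiples of 4 that are <= 27 are 4..24 -> 27 // 4 = 6 completed fragment(s).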